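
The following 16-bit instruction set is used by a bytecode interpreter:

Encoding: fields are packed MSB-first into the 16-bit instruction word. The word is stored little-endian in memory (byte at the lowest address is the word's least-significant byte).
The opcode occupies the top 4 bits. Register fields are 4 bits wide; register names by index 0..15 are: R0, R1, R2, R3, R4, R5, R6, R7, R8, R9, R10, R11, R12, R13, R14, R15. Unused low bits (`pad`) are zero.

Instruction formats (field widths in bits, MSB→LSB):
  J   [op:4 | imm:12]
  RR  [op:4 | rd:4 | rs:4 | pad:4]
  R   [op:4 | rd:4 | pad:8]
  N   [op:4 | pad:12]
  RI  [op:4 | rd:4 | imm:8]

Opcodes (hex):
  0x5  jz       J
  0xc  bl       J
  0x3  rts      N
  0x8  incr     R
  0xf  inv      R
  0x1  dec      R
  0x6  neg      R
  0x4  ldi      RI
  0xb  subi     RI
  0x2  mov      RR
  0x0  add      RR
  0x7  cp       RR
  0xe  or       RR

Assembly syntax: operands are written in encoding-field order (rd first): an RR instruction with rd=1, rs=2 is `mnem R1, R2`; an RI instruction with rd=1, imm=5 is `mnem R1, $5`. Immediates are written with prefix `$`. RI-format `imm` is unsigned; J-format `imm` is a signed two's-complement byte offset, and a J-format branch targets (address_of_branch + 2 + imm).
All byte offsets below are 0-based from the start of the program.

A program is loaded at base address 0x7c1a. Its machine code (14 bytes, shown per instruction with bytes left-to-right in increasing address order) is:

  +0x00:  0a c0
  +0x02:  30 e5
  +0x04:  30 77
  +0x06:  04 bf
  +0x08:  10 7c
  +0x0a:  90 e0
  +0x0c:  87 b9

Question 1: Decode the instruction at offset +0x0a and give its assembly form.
or R0, R9

@+0a  little-endian(90 e0) = 0xe090
  opcode bits[15:12]=0xe: or/RR
  [11:8] rd=0 = R0
  [7:4] rs=9 = R9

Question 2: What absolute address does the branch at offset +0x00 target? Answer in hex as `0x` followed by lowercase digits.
+0x00: 0a c0 ⇒ word 0xc00a (little)
  opcode bits[15:12]=0xc: bl/J
  [11:0] imm=10 = $10
  target = base 0x7c1a + off 0x00 + 2 + imm 10 = 0x7c26

0x7c26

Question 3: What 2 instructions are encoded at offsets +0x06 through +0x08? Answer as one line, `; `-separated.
off 0x06: read 04 bf as little → 0xbf04
  top 4b → 0xb → subi [RI]
  [11:8] rd=15 = R15
  [7:0] imm=4 = $4
off 0x08: read 10 7c as little → 0x7c10
  top 4b → 0x7 → cp [RR]
  [11:8] rd=12 = R12
  [7:4] rs=1 = R1

subi R15, $4; cp R12, R1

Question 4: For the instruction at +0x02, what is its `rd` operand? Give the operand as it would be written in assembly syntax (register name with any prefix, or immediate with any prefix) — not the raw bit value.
R5

off 0x02: read 30 e5 as little → 0xe530
  op=0xe530>>12=0xe ⇒ or (RR)
  [11:8] rd=5 = R5
  [7:4] rs=3 = R3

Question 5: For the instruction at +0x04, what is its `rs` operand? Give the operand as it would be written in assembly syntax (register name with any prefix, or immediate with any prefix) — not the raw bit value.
R3

+0x04: 30 77 ⇒ word 0x7730 (little)
  top 4b → 0x7 → cp [RR]
  [11:8] rd=7 = R7
  [7:4] rs=3 = R3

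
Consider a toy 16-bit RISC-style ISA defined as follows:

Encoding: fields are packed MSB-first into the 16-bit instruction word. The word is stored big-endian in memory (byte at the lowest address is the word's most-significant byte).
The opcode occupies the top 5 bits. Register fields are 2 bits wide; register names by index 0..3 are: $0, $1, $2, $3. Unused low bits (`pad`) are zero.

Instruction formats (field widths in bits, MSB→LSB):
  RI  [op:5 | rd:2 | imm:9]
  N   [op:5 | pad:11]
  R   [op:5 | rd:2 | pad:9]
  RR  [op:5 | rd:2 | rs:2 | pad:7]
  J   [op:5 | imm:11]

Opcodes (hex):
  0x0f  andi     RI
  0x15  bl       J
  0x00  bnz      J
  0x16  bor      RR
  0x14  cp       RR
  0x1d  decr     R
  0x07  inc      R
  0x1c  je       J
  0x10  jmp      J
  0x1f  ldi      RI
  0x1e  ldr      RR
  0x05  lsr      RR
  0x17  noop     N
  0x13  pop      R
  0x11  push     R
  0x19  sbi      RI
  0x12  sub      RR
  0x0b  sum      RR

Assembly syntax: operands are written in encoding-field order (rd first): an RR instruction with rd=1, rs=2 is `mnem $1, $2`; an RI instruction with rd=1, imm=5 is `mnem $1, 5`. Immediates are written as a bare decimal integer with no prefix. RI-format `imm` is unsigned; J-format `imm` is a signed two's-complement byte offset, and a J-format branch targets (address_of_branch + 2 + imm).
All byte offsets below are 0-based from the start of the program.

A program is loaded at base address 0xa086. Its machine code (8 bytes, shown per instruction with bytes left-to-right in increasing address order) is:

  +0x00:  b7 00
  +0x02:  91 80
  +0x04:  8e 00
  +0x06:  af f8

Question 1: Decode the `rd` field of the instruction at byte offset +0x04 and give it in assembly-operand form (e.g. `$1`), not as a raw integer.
$3

[04] 8e 00 → 0x8e00
  opcode bits[15:11]=0x11: push/R
  [10:9] rd=3 = $3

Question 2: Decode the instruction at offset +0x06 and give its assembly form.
off 0x06: read af f8 as big → 0xaff8
  opcode bits[15:11]=0x15: bl/J
  imm@[10:0]=0x7f8 (s11→-8) ⇒ -8

bl -8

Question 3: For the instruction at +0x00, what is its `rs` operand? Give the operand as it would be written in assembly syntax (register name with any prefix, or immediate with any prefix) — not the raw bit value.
[00] b7 00 → 0xb700
  top 5b → 0x16 → bor [RR]
  rd@[10:9]=0x3 ⇒ $3
  rs@[8:7]=0x2 ⇒ $2

$2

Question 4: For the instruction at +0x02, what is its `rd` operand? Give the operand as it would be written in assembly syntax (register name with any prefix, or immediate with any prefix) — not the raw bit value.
@+02  big-endian(91 80) = 0x9180
  opcode bits[15:11]=0x12: sub/RR
  [10:9] rd=0 = $0
  [8:7] rs=3 = $3

$0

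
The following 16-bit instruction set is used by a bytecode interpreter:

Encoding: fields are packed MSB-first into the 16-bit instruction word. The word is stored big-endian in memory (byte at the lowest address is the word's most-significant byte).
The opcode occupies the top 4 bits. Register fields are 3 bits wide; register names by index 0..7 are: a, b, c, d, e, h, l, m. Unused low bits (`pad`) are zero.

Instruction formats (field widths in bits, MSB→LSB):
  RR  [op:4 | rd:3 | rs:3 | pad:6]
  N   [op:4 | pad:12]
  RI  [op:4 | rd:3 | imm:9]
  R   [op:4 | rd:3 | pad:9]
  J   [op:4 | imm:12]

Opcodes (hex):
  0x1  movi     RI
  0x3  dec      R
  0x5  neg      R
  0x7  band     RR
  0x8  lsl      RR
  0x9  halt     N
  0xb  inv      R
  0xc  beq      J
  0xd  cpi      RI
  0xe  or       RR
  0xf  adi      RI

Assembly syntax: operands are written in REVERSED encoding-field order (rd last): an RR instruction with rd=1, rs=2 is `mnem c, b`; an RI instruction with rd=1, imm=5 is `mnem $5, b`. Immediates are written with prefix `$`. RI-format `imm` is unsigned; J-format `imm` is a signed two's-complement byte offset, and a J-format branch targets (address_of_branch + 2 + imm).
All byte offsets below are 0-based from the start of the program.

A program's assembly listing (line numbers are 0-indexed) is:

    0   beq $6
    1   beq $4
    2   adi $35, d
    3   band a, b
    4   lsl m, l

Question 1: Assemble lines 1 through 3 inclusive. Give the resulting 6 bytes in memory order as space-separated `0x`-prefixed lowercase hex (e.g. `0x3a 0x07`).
1. beq fields op=0xc:4|imm=4:12 → word c004h → c0 04
2. adi fields op=0xf:4|rd=3:3|imm=35:9 → word f623h → f6 23
3. band fields op=0x7:4|rd=1:3|rs=0:3|pad=0:6 → word 7200h → 72 00

0xc0 0x04 0xf6 0x23 0x72 0x00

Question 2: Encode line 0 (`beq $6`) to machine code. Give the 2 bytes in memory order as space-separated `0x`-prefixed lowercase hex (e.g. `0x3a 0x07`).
line 0 (beq): pack op=0xc:4|imm=6:12 = 0xc006; big→ c0 06

0xc0 0x06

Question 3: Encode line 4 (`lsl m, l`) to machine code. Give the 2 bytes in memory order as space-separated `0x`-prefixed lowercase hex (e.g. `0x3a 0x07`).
4. lsl fields op=0x8:4|rd=6:3|rs=7:3|pad=0:6 → word 8dc0h → 8d c0

0x8d 0xc0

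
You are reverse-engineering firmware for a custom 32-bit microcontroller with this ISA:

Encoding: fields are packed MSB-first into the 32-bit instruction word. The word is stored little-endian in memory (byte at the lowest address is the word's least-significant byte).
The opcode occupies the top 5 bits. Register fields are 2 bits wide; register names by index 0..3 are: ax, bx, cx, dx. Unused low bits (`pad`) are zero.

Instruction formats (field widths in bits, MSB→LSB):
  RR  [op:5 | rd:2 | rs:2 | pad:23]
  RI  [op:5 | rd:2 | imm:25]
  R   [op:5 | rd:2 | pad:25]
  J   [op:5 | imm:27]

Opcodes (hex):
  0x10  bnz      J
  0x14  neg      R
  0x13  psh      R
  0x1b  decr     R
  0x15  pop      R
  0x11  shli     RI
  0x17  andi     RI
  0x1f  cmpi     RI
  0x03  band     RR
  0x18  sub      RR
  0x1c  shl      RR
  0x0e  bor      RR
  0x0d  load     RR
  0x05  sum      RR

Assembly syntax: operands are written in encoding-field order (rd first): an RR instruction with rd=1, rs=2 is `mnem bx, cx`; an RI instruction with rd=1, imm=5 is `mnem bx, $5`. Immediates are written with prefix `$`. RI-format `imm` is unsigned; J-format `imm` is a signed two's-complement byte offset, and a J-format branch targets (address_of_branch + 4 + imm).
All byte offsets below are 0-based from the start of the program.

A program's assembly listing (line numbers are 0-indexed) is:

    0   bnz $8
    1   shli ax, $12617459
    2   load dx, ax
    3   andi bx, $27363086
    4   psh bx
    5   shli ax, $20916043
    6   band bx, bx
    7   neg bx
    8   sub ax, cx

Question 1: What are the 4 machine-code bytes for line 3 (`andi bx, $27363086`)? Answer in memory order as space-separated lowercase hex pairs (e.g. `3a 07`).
3. andi fields op=0x17:5|rd=1:2|imm=27363086:25 → word bba1870eh → 0e 87 a1 bb

0e 87 a1 bb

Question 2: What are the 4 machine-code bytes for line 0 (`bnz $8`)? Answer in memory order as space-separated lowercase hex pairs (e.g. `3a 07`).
L0: bnz op=0x10:5|imm=8:27 ⇒ 0x80000008 ⇒ little 08 00 00 80

08 00 00 80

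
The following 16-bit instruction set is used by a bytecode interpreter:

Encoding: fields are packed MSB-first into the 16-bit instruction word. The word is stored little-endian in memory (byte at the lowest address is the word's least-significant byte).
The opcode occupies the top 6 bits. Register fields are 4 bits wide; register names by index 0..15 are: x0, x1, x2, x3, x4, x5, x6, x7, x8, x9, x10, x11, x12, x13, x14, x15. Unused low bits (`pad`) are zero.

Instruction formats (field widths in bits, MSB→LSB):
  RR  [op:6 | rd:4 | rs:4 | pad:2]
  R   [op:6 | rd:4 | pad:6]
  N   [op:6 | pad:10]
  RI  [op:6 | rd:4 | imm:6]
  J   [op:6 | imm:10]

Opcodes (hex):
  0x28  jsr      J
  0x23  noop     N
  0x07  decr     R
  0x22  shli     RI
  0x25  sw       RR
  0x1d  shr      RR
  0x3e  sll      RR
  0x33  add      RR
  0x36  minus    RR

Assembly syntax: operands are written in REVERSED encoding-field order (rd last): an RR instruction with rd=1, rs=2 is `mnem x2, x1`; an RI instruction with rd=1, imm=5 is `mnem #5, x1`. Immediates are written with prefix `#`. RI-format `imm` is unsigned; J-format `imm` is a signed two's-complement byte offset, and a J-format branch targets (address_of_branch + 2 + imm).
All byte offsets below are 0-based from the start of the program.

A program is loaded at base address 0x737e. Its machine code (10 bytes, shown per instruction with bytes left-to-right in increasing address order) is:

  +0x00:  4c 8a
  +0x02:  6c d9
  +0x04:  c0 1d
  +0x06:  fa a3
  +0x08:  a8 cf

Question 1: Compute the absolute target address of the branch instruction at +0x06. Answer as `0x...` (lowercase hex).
0x7380

+0x06: fa a3 ⇒ word 0xa3fa (little)
  opcode bits[15:10]=0x28: jsr/J
  imm@[9:0]=0x3fa (s10→-6) ⇒ #-6
  target = base 0x737e + off 0x06 + 2 + imm -6 = 0x7380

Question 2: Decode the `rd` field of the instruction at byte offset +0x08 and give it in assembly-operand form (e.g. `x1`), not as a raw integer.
@+08  little-endian(a8 cf) = 0xcfa8
  top 6b → 0x33 → add [RR]
  [9:6] rd=14 = x14
  [5:2] rs=10 = x10

x14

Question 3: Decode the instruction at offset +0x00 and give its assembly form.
shli #12, x9

+0x00: 4c 8a ⇒ word 0x8a4c (little)
  top 6b → 0x22 → shli [RI]
  rd@[9:6]=0x9 ⇒ x9
  imm@[5:0]=0xc ⇒ #12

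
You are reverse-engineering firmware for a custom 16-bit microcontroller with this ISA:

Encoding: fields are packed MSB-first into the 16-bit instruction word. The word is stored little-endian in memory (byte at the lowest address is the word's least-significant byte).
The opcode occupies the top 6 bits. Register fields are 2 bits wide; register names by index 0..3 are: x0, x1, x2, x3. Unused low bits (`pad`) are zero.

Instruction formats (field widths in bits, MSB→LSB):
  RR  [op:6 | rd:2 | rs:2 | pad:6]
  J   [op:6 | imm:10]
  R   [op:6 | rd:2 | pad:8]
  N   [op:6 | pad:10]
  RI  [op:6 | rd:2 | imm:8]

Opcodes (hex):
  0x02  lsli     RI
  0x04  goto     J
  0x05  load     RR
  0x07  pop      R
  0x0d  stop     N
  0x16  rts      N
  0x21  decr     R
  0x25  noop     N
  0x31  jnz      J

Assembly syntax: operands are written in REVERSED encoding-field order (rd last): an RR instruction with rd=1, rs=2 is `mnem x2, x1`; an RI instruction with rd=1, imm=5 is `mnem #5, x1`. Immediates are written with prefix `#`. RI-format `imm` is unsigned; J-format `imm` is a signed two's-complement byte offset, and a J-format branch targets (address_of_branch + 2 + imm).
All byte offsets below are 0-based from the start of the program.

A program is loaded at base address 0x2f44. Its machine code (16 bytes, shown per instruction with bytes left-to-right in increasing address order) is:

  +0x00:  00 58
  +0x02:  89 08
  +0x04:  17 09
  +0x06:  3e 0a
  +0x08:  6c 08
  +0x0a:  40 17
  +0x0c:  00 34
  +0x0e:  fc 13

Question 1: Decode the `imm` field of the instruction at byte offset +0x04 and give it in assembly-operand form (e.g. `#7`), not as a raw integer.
#23

[04] 17 09 → 0x0917
  opcode bits[15:10]=0x2: lsli/RI
  [9:8] rd=1 = x1
  [7:0] imm=23 = #23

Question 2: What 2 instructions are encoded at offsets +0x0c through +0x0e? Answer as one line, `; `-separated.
@+0c  little-endian(00 34) = 0x3400
  opcode bits[15:10]=0xd: stop/N
@+0e  little-endian(fc 13) = 0x13fc
  opcode bits[15:10]=0x4: goto/J
  [9:0] imm=1020 (s10→-4) = #-4

stop; goto #-4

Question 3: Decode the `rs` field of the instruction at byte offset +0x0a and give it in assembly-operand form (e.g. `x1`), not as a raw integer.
off 0x0a: read 40 17 as little → 0x1740
  op=0x1740>>10=0x5 ⇒ load (RR)
  rd@[9:8]=0x3 ⇒ x3
  rs@[7:6]=0x1 ⇒ x1

x1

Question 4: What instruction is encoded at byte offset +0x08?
lsli #108, x0

@+08  little-endian(6c 08) = 0x086c
  op=0x086c>>10=0x2 ⇒ lsli (RI)
  rd@[9:8]=0x0 ⇒ x0
  imm@[7:0]=0x6c ⇒ #108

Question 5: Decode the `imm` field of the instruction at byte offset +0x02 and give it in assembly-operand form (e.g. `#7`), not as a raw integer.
#137

off 0x02: read 89 08 as little → 0x0889
  opcode bits[15:10]=0x2: lsli/RI
  rd@[9:8]=0x0 ⇒ x0
  imm@[7:0]=0x89 ⇒ #137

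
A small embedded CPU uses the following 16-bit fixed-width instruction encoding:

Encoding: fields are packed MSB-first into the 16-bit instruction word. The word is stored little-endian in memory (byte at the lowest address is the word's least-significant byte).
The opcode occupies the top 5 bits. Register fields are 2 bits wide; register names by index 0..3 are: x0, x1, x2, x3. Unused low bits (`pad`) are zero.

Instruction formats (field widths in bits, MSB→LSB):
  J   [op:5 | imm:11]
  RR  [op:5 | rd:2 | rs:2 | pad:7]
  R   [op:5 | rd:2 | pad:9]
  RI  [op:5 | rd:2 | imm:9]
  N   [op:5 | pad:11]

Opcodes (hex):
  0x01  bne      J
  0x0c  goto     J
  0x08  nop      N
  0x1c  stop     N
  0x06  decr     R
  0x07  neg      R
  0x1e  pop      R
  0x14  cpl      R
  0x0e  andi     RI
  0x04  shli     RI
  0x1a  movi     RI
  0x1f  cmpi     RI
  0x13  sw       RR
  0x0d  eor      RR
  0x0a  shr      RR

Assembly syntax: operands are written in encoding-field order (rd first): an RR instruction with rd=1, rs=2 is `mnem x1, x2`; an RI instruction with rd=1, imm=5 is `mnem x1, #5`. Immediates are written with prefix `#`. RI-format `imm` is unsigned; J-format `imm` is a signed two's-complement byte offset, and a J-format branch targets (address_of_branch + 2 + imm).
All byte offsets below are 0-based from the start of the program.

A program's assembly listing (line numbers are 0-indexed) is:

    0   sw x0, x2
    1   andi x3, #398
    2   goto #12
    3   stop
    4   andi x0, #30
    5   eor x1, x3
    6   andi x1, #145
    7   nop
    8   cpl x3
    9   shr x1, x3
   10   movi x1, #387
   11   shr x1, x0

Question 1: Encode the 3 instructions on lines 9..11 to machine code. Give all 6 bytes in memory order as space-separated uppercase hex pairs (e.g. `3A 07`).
9. shr fields op=0xa:5|rd=1:2|rs=3:2|pad=0:7 → word 5380h → 80 53
10. movi fields op=0x1a:5|rd=1:2|imm=387:9 → word d383h → 83 d3
11. shr fields op=0xa:5|rd=1:2|rs=0:2|pad=0:7 → word 5200h → 00 52

80 53 83 D3 00 52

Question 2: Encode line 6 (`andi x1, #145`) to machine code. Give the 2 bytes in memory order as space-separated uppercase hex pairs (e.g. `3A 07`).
line 6 (andi): pack op=0xe:5|rd=1:2|imm=145:9 = 0x7291; little→ 91 72

91 72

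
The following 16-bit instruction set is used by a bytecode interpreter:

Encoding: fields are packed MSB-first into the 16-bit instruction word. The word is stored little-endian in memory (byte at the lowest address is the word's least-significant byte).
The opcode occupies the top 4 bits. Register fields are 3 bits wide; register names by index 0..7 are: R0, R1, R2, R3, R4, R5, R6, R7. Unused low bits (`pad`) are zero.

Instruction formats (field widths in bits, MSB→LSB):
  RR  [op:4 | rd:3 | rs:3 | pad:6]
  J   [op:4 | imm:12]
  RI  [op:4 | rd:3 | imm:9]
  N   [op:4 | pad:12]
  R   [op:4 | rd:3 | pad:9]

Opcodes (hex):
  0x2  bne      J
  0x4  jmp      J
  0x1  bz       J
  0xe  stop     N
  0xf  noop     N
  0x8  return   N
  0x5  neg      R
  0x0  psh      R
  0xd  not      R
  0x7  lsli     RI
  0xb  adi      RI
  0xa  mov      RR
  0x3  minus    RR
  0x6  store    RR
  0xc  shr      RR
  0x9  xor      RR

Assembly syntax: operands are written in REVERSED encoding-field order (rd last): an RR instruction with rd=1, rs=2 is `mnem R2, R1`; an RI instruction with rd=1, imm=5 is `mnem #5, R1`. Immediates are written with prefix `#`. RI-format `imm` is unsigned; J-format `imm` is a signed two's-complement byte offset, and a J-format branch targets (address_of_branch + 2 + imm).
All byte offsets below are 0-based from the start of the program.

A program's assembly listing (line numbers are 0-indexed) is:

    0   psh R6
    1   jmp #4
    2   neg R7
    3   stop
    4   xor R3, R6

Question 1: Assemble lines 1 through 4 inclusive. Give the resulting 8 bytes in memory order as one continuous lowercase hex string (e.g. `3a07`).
L1: jmp op=0x4:4|imm=4:12 ⇒ 0x4004 ⇒ little 04 40
L2: neg op=0x5:4|rd=7:3|pad=0:9 ⇒ 0x5e00 ⇒ little 00 5e
L3: stop op=0xe:4|pad=0:12 ⇒ 0xe000 ⇒ little 00 e0
L4: xor op=0x9:4|rd=6:3|rs=3:3|pad=0:6 ⇒ 0x9cc0 ⇒ little c0 9c

0440005e00e0c09c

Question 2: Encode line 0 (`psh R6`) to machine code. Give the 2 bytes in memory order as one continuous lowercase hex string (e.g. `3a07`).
L0: psh op=0x0:4|rd=6:3|pad=0:9 ⇒ 0x0c00 ⇒ little 00 0c

000c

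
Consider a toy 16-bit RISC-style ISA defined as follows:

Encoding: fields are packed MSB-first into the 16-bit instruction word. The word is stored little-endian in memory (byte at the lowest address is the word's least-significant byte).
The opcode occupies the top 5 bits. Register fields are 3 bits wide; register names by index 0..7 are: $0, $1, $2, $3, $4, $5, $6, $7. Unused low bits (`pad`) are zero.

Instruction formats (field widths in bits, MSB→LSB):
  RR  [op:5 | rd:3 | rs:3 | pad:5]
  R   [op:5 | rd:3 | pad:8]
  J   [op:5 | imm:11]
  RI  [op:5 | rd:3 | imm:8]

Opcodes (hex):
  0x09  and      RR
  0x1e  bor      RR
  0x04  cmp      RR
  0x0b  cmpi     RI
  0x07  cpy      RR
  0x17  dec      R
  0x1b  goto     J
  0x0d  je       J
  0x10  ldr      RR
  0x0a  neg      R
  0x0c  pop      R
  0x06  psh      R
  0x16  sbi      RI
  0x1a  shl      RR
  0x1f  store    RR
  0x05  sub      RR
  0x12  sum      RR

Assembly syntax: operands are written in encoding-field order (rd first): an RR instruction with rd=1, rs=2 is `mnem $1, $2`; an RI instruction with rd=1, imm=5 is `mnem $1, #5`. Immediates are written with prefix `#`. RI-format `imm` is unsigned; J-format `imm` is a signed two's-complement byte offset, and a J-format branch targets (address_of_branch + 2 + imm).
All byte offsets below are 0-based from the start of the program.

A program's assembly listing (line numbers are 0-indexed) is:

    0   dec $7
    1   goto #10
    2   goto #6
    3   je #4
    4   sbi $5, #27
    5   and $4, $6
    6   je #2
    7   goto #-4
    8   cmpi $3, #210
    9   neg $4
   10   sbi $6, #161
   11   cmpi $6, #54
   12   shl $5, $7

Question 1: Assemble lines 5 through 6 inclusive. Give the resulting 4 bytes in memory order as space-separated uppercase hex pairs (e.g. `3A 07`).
L5: and op=0x9:5|rd=4:3|rs=6:3|pad=0:5 ⇒ 0x4cc0 ⇒ little c0 4c
L6: je op=0xd:5|imm=2:11 ⇒ 0x6802 ⇒ little 02 68

C0 4C 02 68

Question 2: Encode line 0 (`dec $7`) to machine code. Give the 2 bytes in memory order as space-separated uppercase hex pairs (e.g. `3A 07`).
0. dec fields op=0x17:5|rd=7:3|pad=0:8 → word bf00h → 00 bf

00 BF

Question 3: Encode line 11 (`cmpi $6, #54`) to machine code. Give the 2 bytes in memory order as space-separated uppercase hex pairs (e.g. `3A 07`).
36 5E

11. cmpi fields op=0xb:5|rd=6:3|imm=54:8 → word 5e36h → 36 5e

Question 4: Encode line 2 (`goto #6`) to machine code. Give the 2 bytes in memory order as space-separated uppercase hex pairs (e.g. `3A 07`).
L2: goto op=0x1b:5|imm=6:11 ⇒ 0xd806 ⇒ little 06 d8

06 D8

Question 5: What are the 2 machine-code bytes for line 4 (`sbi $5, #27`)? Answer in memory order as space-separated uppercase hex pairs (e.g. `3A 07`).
line 4 (sbi): pack op=0x16:5|rd=5:3|imm=27:8 = 0xb51b; little→ 1b b5

1B B5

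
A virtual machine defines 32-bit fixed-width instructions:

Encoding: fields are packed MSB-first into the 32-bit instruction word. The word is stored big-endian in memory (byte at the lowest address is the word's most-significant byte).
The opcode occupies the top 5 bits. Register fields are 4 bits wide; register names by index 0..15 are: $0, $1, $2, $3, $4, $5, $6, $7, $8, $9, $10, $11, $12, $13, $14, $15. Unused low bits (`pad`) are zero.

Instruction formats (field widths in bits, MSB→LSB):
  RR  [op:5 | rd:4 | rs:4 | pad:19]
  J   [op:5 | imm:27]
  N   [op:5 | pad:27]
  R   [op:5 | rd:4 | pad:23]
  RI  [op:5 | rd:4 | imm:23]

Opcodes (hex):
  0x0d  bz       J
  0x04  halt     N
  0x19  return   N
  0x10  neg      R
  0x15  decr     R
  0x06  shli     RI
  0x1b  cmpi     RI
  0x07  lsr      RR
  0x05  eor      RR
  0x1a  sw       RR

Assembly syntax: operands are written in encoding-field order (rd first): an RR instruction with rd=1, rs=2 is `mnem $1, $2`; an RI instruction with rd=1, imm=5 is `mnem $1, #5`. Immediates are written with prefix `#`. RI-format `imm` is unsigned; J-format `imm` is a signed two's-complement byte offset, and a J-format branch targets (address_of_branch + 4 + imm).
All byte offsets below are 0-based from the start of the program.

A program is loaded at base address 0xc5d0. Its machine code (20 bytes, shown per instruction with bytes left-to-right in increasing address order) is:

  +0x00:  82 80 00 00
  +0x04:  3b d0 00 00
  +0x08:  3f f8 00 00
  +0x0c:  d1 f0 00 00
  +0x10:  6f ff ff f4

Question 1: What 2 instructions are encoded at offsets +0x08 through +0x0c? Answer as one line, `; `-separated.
lsr $15, $15; sw $3, $14

off 0x08: read 3f f8 00 00 as big → 0x3ff80000
  top 5b → 0x7 → lsr [RR]
  rd: (w>>23)&0xf=0xf → $15
  rs: (w>>19)&0xf=0xf → $15
off 0x0c: read d1 f0 00 00 as big → 0xd1f00000
  top 5b → 0x1a → sw [RR]
  rd: (w>>23)&0xf=0x3 → $3
  rs: (w>>19)&0xf=0xe → $14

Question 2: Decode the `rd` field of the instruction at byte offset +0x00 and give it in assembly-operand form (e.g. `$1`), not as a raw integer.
off 0x00: read 82 80 00 00 as big → 0x82800000
  opcode bits[31:27]=0x10: neg/R
  rd: (w>>23)&0xf=0x5 → $5

$5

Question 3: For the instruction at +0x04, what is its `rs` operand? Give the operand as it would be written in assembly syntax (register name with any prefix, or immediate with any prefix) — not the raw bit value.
$10

[04] 3b d0 00 00 → 0x3bd00000
  opcode bits[31:27]=0x7: lsr/RR
  rd: (w>>23)&0xf=0x7 → $7
  rs: (w>>19)&0xf=0xa → $10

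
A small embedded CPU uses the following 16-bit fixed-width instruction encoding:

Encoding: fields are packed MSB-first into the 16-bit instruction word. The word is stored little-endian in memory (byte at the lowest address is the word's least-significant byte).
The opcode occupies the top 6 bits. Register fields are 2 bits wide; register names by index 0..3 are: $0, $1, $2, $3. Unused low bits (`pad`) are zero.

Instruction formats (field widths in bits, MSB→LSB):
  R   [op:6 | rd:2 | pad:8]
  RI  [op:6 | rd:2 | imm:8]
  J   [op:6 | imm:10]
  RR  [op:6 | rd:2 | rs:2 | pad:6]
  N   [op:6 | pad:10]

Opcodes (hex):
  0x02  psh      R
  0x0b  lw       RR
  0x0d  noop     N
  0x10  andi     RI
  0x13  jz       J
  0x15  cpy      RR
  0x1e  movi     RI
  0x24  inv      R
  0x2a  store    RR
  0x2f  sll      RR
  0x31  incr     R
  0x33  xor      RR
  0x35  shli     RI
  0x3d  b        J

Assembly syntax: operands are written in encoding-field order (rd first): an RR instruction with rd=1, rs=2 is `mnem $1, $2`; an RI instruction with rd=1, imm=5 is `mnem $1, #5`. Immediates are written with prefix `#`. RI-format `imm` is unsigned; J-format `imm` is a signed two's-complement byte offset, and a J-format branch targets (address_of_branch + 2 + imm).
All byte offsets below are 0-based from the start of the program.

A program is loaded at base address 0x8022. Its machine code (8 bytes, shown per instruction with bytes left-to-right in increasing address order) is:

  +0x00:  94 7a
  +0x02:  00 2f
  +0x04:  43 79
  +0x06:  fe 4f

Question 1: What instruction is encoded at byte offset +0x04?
[04] 43 79 → 0x7943
  top 6b → 0x1e → movi [RI]
  [9:8] rd=1 = $1
  [7:0] imm=67 = #67

movi $1, #67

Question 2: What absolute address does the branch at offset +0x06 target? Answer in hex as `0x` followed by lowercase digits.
off 0x06: read fe 4f as little → 0x4ffe
  opcode bits[15:10]=0x13: jz/J
  imm@[9:0]=0x3fe (s10→-2) ⇒ #-2
  target = base 0x8022 + off 0x06 + 2 + imm -2 = 0x8028

0x8028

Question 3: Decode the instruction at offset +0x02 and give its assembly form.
off 0x02: read 00 2f as little → 0x2f00
  opcode bits[15:10]=0xb: lw/RR
  rd@[9:8]=0x3 ⇒ $3
  rs@[7:6]=0x0 ⇒ $0

lw $3, $0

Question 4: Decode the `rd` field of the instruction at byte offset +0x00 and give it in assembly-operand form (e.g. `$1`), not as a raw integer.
$2

[00] 94 7a → 0x7a94
  opcode bits[15:10]=0x1e: movi/RI
  rd: (w>>8)&0x3=0x2 → $2
  imm: (w>>0)&0xff=0x94 → #148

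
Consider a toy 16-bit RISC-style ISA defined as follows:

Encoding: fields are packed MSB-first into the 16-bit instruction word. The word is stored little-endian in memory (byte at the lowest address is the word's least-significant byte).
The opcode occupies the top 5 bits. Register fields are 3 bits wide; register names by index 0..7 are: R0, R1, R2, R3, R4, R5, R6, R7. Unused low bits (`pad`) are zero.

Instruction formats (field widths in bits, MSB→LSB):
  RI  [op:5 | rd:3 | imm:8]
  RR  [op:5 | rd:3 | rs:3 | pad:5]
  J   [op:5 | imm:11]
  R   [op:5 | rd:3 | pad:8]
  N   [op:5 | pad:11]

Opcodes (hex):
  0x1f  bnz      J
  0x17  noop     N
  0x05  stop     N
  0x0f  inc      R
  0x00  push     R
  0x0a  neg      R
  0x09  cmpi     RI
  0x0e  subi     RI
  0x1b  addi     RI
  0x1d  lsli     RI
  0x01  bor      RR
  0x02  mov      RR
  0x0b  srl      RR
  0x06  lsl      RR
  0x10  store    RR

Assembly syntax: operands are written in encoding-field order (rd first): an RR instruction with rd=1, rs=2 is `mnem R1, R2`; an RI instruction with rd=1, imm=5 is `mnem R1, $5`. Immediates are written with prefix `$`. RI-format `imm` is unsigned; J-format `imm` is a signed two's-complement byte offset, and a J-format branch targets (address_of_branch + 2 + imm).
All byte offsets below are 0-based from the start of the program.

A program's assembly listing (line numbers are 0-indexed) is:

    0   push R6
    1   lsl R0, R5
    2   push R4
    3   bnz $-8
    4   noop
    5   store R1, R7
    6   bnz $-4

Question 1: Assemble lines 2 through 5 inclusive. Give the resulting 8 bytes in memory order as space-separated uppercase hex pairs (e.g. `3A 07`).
00 04 F8 FF 00 B8 E0 81

2. push fields op=0x0:5|rd=4:3|pad=0:8 → word 0400h → 00 04
3. bnz fields op=0x1f:5|imm=-8:11 → word fff8h → f8 ff
4. noop fields op=0x17:5|pad=0:11 → word b800h → 00 b8
5. store fields op=0x10:5|rd=1:3|rs=7:3|pad=0:5 → word 81e0h → e0 81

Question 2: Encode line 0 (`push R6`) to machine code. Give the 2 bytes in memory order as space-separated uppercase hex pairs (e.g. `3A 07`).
00 06

0. push fields op=0x0:5|rd=6:3|pad=0:8 → word 0600h → 00 06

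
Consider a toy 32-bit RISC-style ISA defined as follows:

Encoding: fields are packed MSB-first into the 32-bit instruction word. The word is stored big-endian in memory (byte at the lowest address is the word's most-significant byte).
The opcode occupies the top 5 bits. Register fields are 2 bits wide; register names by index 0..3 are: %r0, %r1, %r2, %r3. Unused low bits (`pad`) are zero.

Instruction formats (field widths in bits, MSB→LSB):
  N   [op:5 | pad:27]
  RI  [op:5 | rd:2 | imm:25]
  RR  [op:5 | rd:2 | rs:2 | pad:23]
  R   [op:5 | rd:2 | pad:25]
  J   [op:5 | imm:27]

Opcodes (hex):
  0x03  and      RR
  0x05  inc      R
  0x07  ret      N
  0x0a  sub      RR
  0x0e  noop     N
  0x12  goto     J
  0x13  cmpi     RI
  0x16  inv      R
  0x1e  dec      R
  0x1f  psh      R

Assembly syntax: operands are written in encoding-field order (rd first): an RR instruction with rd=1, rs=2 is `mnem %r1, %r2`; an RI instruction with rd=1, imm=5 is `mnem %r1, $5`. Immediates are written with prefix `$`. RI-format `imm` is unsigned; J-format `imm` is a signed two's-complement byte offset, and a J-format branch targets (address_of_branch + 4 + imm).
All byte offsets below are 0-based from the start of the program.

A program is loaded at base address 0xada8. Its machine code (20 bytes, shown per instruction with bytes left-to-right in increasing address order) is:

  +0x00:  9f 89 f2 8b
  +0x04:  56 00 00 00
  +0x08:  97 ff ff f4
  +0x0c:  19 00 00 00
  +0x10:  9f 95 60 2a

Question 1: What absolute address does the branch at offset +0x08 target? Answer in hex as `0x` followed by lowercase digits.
0xada8

[08] 97 ff ff f4 → 0x97fffff4
  opcode bits[31:27]=0x12: goto/J
  imm@[26:0]=0x7fffff4 (s27→-12) ⇒ $-12
  target = base 0xada8 + off 0x08 + 4 + imm -12 = 0xada8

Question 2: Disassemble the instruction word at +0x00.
off 0x00: read 9f 89 f2 8b as big → 0x9f89f28b
  top 5b → 0x13 → cmpi [RI]
  rd: (w>>25)&0x3=0x3 → %r3
  imm: (w>>0)&0x1ffffff=0x189f28b → $25817739

cmpi %r3, $25817739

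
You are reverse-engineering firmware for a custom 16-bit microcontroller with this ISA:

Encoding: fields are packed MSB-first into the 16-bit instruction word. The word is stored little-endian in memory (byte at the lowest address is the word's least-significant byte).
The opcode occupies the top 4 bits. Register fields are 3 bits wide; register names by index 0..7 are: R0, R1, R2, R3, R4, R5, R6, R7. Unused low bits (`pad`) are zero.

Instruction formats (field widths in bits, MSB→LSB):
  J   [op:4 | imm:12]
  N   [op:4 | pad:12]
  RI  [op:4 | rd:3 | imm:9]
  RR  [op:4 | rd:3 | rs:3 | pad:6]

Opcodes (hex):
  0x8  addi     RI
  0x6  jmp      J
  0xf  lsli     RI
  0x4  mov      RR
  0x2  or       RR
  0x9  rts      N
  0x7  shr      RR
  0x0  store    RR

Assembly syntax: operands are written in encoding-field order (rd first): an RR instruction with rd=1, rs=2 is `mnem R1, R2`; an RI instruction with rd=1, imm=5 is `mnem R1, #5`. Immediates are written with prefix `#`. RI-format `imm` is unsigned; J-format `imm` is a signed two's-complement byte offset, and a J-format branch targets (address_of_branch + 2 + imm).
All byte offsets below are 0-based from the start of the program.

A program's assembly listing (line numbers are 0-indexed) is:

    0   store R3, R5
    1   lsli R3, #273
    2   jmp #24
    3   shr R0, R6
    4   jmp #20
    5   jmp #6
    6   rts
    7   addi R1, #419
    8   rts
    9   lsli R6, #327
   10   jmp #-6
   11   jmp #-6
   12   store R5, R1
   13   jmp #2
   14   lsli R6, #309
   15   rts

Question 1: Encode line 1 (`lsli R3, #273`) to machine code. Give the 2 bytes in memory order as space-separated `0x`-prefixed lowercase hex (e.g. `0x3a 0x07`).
0x11 0xf7

1. lsli fields op=0xf:4|rd=3:3|imm=273:9 → word f711h → 11 f7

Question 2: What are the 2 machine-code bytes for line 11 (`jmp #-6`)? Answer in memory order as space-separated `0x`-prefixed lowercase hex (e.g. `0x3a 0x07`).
11. jmp fields op=0x6:4|imm=-6:12 → word 6ffah → fa 6f

0xfa 0x6f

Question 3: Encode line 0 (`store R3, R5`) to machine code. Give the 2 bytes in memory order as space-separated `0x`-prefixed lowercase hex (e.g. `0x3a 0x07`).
0x40 0x07

L0: store op=0x0:4|rd=3:3|rs=5:3|pad=0:6 ⇒ 0x0740 ⇒ little 40 07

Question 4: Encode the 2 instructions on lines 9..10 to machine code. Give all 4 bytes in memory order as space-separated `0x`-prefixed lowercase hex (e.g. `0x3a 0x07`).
0x47 0xfd 0xfa 0x6f

L9: lsli op=0xf:4|rd=6:3|imm=327:9 ⇒ 0xfd47 ⇒ little 47 fd
L10: jmp op=0x6:4|imm=-6:12 ⇒ 0x6ffa ⇒ little fa 6f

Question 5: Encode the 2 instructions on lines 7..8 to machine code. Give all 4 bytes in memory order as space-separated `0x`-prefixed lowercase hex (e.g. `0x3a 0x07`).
0xa3 0x83 0x00 0x90

7. addi fields op=0x8:4|rd=1:3|imm=419:9 → word 83a3h → a3 83
8. rts fields op=0x9:4|pad=0:12 → word 9000h → 00 90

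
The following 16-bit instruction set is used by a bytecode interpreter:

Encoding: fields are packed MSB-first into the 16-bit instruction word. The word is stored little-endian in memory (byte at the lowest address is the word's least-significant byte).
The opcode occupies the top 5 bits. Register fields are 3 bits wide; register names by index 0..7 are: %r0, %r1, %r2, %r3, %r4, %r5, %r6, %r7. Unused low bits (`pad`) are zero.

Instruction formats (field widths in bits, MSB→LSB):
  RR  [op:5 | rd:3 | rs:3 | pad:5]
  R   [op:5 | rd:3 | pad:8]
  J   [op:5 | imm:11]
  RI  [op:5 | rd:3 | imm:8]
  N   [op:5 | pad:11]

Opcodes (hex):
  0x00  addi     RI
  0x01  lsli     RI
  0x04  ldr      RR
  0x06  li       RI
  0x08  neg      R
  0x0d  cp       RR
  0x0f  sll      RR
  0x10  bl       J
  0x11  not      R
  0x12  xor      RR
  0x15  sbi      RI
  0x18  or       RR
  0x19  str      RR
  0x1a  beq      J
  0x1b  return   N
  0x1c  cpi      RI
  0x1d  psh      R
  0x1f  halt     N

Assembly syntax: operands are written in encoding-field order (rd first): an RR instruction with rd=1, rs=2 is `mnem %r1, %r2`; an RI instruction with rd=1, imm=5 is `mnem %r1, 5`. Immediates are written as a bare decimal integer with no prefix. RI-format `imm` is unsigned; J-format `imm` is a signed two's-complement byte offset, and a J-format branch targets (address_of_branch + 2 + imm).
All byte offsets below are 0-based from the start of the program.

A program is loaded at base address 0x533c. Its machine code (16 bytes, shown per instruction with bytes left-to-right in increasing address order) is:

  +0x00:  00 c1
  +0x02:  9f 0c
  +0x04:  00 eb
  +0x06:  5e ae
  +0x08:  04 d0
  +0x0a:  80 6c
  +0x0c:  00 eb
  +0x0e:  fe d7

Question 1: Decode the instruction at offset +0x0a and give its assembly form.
cp %r4, %r4

off 0x0a: read 80 6c as little → 0x6c80
  op=0x6c80>>11=0xd ⇒ cp (RR)
  [10:8] rd=4 = %r4
  [7:5] rs=4 = %r4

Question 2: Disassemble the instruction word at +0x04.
off 0x04: read 00 eb as little → 0xeb00
  op=0xeb00>>11=0x1d ⇒ psh (R)
  rd: (w>>8)&0x7=0x3 → %r3

psh %r3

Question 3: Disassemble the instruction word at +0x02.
lsli %r4, 159

[02] 9f 0c → 0x0c9f
  opcode bits[15:11]=0x1: lsli/RI
  rd@[10:8]=0x4 ⇒ %r4
  imm@[7:0]=0x9f ⇒ 159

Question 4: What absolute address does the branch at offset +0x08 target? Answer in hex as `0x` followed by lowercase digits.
@+08  little-endian(04 d0) = 0xd004
  op=0xd004>>11=0x1a ⇒ beq (J)
  [10:0] imm=4 = 4
  target = base 0x533c + off 0x08 + 2 + imm 4 = 0x534a

0x534a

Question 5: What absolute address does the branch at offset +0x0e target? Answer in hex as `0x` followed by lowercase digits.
0x534a

+0x0e: fe d7 ⇒ word 0xd7fe (little)
  op=0xd7fe>>11=0x1a ⇒ beq (J)
  imm: (w>>0)&0x7ff=0x7fe (s11→-2) → -2
  target = base 0x533c + off 0x0e + 2 + imm -2 = 0x534a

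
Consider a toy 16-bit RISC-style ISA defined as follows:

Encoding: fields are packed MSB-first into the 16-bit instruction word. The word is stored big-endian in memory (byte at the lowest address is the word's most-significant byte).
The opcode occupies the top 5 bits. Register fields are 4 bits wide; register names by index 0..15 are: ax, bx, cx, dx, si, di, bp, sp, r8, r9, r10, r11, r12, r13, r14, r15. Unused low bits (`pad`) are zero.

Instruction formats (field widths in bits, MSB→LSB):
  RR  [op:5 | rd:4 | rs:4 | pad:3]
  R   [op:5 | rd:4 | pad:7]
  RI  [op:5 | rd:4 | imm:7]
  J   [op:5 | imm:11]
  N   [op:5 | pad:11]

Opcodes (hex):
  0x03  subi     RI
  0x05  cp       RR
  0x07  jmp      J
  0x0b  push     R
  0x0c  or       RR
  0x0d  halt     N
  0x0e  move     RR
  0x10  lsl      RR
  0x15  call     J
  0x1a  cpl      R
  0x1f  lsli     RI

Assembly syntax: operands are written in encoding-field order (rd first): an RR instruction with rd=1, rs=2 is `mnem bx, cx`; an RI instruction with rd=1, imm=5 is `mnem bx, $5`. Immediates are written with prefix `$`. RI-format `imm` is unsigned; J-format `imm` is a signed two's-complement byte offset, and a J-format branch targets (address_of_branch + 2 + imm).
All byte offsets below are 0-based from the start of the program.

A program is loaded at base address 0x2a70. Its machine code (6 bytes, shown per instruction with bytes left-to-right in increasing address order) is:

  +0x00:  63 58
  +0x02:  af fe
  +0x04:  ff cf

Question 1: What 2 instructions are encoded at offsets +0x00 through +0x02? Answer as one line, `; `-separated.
or bp, r11; call $-2

+0x00: 63 58 ⇒ word 0x6358 (big)
  op=0x6358>>11=0xc ⇒ or (RR)
  [10:7] rd=6 = bp
  [6:3] rs=11 = r11
+0x02: af fe ⇒ word 0xaffe (big)
  op=0xaffe>>11=0x15 ⇒ call (J)
  [10:0] imm=2046 (s11→-2) = $-2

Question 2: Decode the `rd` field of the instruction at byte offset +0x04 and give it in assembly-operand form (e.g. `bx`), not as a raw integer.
r15

@+04  big-endian(ff cf) = 0xffcf
  op=0xffcf>>11=0x1f ⇒ lsli (RI)
  rd: (w>>7)&0xf=0xf → r15
  imm: (w>>0)&0x7f=0x4f → $79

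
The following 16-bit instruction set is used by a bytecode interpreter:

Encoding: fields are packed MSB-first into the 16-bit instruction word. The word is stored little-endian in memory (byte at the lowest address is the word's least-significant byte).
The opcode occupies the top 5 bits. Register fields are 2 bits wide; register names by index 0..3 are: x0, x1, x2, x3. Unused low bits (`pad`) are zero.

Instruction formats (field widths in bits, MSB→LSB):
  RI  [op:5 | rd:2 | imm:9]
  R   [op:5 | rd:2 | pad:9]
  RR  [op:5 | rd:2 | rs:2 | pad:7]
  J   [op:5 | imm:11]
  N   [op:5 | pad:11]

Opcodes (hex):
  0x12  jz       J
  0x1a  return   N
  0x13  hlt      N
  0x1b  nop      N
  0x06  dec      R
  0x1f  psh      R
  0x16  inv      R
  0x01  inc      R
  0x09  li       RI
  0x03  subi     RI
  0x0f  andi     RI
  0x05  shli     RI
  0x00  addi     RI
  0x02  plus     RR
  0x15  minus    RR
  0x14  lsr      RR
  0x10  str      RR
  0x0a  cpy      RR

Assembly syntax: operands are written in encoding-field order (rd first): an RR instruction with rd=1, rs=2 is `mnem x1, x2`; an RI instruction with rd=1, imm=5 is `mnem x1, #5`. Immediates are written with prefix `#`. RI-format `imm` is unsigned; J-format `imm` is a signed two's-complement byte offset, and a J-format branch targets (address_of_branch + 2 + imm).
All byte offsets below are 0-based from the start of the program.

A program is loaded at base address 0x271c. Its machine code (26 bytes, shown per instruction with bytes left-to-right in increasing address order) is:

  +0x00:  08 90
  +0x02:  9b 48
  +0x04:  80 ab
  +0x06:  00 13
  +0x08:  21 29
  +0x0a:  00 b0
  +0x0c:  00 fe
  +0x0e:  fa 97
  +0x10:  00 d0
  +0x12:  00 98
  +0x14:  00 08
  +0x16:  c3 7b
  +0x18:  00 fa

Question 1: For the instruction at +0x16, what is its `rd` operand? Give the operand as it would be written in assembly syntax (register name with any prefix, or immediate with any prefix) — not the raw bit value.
x1

off 0x16: read c3 7b as little → 0x7bc3
  top 5b → 0xf → andi [RI]
  [10:9] rd=1 = x1
  [8:0] imm=451 = #451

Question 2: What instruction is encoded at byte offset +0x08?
off 0x08: read 21 29 as little → 0x2921
  top 5b → 0x5 → shli [RI]
  [10:9] rd=0 = x0
  [8:0] imm=289 = #289

shli x0, #289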